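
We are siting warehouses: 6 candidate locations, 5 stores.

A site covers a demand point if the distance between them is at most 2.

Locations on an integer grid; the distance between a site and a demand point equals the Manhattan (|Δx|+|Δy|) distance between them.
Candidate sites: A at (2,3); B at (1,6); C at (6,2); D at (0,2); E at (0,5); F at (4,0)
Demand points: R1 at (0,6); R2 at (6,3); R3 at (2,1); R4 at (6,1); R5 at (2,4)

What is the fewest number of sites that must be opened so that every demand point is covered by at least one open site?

Coverage sets (demand points within 2 of each site):
  A: {R3, R5}
  B: {R1}
  C: {R2, R4}
  D: {}
  E: {R1}
  F: {}
No 2 sites suffice: every size-2 union leaves at least one demand point uncovered.
But {A, B, C} covers everything, so the minimum is 3.

3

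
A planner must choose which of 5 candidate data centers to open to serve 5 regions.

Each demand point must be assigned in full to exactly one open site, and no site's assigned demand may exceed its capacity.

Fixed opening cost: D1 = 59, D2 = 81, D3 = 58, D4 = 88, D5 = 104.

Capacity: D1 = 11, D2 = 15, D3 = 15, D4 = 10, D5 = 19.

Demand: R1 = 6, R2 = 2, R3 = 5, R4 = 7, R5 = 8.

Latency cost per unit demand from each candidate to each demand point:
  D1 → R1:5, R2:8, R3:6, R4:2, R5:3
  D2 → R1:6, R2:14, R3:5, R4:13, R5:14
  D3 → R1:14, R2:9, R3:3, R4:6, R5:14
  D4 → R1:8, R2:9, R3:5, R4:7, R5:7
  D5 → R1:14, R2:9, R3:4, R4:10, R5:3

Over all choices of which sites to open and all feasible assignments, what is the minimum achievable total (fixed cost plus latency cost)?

Open {D1, D5}; cheapest assignment that respects the capacities:
  D1 (cap 11, load 9): R2, R4 — cost 2×8 + 7×2 = 30
  D5 (cap 19, load 19): R1, R3, R5 — cost 6×14 + 5×4 + 8×3 = 128
  Shipping 158, fixed 163 → total 321.
  Any other capacity-feasible assignment to {D1, D5} ships for at least 158.
Compare {D1, D2, D3}: its best feasible assignment gives total 331.
Compare {D3, D5}: its best feasible assignment gives total 345.
Every other set of open sites that can feasibly serve all demand totals ≥ 331 even under its best assignment. Minimum: 321.

321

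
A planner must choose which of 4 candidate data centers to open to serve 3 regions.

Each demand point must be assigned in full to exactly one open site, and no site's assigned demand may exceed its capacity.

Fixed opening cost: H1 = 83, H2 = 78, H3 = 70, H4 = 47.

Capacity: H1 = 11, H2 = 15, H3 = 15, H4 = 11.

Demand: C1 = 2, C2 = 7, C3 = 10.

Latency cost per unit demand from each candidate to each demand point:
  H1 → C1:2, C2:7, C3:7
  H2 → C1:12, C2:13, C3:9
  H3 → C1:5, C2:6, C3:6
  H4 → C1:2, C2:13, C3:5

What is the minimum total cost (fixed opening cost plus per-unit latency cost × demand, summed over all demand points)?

Open {H3, H4}; cheapest assignment that respects the capacities:
  H3 (cap 15, load 9): C1, C2 — cost 2×5 + 7×6 = 52
  H4 (cap 11, load 10): C3 — cost 10×5 = 50
  Shipping 102, fixed 117 → total 219.
  Any other capacity-feasible assignment to {H3, H4} ships for at least 102.
Compare {H1, H4}: its best feasible assignment gives total 233.
Compare {H1, H3}: its best feasible assignment gives total 266.
Every other set of open sites that can feasibly serve all demand totals ≥ 233 even under its best assignment. Minimum: 219.

219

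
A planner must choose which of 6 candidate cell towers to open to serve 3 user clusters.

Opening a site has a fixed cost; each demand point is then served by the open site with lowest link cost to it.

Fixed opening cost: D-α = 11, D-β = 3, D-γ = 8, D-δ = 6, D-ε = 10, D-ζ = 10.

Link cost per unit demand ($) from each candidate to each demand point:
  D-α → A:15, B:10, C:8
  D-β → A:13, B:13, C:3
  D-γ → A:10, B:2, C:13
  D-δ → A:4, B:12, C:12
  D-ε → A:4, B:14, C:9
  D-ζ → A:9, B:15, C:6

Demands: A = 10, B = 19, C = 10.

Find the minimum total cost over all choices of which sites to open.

Open {D-β, D-γ, D-δ}: assign each demand point to its cheapest open site.
  A→D-δ 10×4=40, B→D-γ 19×2=38, C→D-β 10×3=30
  link cost 108, fixed 17 → total 125.
Compare {D-β, D-γ, D-ε}: link cost 108 + fixed 21 = 129.
Compare {D-β, D-γ, D-δ, D-ε}: link cost 108 + fixed 27 = 135.
Compare {D-β, D-γ, D-δ, D-ζ}: link cost 108 + fixed 27 = 135.
All other subsets cost ≥ 129. Minimum total cost: 125.

125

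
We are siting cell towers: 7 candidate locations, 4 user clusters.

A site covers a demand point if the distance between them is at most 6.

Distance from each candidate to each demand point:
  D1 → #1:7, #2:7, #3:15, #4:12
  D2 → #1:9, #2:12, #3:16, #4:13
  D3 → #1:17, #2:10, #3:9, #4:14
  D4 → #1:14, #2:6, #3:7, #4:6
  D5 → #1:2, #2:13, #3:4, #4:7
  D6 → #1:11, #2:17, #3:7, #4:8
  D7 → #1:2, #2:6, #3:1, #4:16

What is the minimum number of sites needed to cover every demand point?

2

Coverage sets (demand points within 6 of each site):
  D1: {}
  D2: {}
  D3: {}
  D4: {#2, #4}
  D5: {#1, #3}
  D6: {}
  D7: {#1, #2, #3}
No single site covers all 4 demand points.
But {D4, D5} covers everything, so the minimum is 2.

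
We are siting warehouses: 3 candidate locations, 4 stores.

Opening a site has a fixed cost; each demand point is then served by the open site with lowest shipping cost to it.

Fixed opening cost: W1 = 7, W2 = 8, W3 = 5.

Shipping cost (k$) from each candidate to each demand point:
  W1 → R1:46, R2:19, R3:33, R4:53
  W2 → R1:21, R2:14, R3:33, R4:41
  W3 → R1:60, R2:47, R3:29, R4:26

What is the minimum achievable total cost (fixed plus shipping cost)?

103

Open {W2, W3}: assign each demand point to its cheapest open site.
  R1→W2 21, R2→W2 14, R3→W3 29, R4→W3 26
  shipping cost 90, fixed 13 → total 103.
Compare {W1, W2, W3}: shipping cost 90 + fixed 20 = 110.
Compare {W2}: shipping cost 109 + fixed 8 = 117.
Compare {W1, W2}: shipping cost 109 + fixed 15 = 124.
All other subsets cost ≥ 110. Minimum total cost: 103.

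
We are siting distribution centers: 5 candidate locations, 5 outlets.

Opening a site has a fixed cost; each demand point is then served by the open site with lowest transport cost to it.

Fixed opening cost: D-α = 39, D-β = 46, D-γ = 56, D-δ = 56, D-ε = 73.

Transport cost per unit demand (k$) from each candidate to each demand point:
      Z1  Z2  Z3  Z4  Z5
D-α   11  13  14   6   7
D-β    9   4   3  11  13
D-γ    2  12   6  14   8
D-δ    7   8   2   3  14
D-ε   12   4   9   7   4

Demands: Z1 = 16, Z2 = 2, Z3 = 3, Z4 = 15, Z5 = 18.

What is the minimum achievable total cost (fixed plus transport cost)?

Open {D-γ, D-δ, D-ε}: assign each demand point to its cheapest open site.
  Z1→D-γ 16×2=32, Z2→D-ε 2×4=8, Z3→D-δ 3×2=6, Z4→D-δ 15×3=45, Z5→D-ε 18×4=72
  transport cost 163, fixed 185 → total 348.
Compare {D-γ, D-δ}: transport cost 243 + fixed 112 = 355.
Compare {D-γ, D-ε}: transport cost 235 + fixed 129 = 364.
Compare {D-δ, D-ε}: transport cost 243 + fixed 129 = 372.
All other subsets cost ≥ 355. Minimum total cost: 348.

348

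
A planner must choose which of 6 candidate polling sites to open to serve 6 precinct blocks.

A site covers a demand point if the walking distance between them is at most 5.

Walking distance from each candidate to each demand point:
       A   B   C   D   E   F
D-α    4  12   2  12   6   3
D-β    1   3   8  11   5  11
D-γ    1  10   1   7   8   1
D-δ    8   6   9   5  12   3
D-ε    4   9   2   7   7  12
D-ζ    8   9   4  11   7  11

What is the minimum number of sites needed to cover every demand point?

3

Coverage sets (demand points within 5 of each site):
  D-α: {A, C, F}
  D-β: {A, B, E}
  D-γ: {A, C, F}
  D-δ: {D, F}
  D-ε: {A, C}
  D-ζ: {C}
No 2 sites suffice: every size-2 union leaves at least one demand point uncovered.
But {D-α, D-β, D-δ} covers everything, so the minimum is 3.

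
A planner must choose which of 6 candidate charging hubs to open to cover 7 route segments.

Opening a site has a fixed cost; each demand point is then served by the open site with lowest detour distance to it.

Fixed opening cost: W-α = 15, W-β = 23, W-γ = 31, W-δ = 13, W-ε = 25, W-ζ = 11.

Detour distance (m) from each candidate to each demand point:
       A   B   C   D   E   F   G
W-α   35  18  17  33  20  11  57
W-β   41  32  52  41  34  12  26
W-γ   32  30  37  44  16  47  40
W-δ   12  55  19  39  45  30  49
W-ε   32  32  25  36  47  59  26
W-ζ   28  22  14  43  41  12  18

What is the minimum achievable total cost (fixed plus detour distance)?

Open {W-α, W-δ, W-ζ}: assign each demand point to its cheapest open site.
  A→W-δ 12, B→W-α 18, C→W-ζ 14, D→W-α 33, E→W-α 20, F→W-α 11, G→W-ζ 18
  detour distance 126, fixed 39 → total 165.
Compare {W-α, W-ζ}: detour distance 142 + fixed 26 = 168.
Compare {W-δ, W-ζ}: detour distance 158 + fixed 24 = 182.
Compare {W-α, W-δ}: detour distance 160 + fixed 28 = 188.
All other subsets cost ≥ 168. Minimum total cost: 165.

165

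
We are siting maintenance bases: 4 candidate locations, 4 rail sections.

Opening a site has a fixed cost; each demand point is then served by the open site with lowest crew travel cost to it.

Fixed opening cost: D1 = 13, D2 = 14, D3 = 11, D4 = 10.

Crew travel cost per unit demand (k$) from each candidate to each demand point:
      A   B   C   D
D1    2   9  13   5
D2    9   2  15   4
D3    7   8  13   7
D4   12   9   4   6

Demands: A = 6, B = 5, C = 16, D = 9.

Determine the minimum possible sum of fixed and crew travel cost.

159

Open {D1, D2, D4}: assign each demand point to its cheapest open site.
  A→D1 6×2=12, B→D2 5×2=10, C→D4 16×4=64, D→D2 9×4=36
  crew travel cost 122, fixed 37 → total 159.
Compare {D1, D2, D3, D4}: crew travel cost 122 + fixed 48 = 170.
Compare {D2, D3, D4}: crew travel cost 152 + fixed 35 = 187.
Compare {D2, D4}: crew travel cost 164 + fixed 24 = 188.
All other subsets cost ≥ 170. Minimum total cost: 159.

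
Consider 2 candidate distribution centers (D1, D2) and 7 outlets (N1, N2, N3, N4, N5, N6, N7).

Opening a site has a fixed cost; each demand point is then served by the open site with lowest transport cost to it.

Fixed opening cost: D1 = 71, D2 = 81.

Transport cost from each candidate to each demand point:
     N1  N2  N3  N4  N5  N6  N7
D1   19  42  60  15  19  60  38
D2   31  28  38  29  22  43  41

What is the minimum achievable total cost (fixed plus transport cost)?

Open {D2}: assign each demand point to its cheapest open site.
  N1→D2 31, N2→D2 28, N3→D2 38, N4→D2 29, N5→D2 22, N6→D2 43, N7→D2 41
  transport cost 232, fixed 81 → total 313.
Compare {D1}: transport cost 253 + fixed 71 = 324.
Compare {D1, D2}: transport cost 200 + fixed 152 = 352.

313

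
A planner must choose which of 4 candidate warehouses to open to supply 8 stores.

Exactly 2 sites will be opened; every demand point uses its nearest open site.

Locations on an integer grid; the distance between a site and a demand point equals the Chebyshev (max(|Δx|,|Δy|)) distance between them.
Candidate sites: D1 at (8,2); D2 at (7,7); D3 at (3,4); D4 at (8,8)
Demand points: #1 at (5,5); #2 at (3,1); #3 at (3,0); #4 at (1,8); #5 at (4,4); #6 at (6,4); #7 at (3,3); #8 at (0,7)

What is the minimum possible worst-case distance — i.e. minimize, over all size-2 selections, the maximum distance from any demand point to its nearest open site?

4

Open {D1, D3}.
  Farthest demand point is #3 at distance 4 (to D3); all others are ≤ 4.
With {D2, D3} the worst case is 4.
With {D3, D4} the worst case is 4.
No size-2 selection achieves below 4.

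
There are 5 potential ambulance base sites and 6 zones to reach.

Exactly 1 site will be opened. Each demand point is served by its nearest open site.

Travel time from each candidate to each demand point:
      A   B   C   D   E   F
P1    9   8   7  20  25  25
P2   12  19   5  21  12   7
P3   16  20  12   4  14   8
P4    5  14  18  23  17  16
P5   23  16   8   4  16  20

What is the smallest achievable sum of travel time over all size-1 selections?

74

Open {P3}.
  A→P3 16, B→P3 20, C→P3 12, D→P3 4, E→P3 14, F→P3 8  ⇒ total 74.
Compare {P2}: total 76.
Compare {P5}: total 87.
No size-1 selection does better; minimum is 74.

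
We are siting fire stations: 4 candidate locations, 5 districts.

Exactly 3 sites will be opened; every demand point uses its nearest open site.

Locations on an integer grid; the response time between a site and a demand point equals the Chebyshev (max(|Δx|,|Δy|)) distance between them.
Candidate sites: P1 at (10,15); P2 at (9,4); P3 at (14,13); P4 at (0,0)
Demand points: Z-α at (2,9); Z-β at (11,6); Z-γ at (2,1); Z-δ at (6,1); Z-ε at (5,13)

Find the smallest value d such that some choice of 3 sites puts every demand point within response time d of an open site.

7

Open {P1, P2, P3}.
  Farthest demand point is Z-α at response time 7 (to P2); all others are ≤ 7.
With {P1, P2, P4} the worst case is 7.
With {P1, P3, P4} the worst case is 8.
No size-3 selection achieves below 7.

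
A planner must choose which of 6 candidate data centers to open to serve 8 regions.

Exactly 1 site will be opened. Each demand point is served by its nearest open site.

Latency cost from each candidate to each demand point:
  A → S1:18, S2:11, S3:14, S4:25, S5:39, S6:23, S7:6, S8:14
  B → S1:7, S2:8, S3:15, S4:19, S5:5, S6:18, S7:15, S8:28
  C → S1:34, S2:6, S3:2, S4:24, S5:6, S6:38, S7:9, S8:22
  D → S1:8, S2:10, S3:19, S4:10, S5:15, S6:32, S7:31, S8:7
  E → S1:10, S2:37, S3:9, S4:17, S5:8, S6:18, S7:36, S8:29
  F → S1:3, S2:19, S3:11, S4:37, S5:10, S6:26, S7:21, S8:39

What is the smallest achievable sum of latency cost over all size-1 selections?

115

Open {B}.
  S1→B 7, S2→B 8, S3→B 15, S4→B 19, S5→B 5, S6→B 18, S7→B 15, S8→B 28  ⇒ total 115.
Compare {D}: total 132.
Compare {C}: total 141.
No size-1 selection does better; minimum is 115.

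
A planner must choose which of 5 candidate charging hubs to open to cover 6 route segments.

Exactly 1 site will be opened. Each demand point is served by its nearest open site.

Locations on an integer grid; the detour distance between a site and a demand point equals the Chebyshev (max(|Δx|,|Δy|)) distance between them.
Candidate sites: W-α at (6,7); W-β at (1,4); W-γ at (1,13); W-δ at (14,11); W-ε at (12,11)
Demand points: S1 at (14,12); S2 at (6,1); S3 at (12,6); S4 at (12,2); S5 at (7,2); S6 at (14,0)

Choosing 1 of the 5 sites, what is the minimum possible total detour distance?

39

Open {W-α}.
  S1→W-α 8, S2→W-α 6, S3→W-α 6, S4→W-α 6, S5→W-α 5, S6→W-α 8  ⇒ total 39.
Compare {W-δ}: total 45.
Compare {W-ε}: total 46.
No size-1 selection does better; minimum is 39.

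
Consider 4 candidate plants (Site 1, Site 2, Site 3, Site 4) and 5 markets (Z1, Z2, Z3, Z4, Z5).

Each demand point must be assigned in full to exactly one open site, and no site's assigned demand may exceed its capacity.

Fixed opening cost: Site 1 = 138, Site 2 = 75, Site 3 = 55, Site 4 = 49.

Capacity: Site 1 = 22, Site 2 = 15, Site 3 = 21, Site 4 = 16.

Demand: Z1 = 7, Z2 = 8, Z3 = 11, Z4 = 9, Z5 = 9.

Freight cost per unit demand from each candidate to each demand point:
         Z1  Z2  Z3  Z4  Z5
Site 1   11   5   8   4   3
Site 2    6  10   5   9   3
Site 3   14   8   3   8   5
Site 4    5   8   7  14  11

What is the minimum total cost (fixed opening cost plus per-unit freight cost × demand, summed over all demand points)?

Open {Site 2, Site 3, Site 4}; cheapest assignment that respects the capacities:
  Site 2 (cap 15, load 9): Z5 — cost 9×3 = 27
  Site 3 (cap 21, load 20): Z3, Z4 — cost 11×3 + 9×8 = 105
  Site 4 (cap 16, load 15): Z1, Z2 — cost 7×5 + 8×8 = 99
  Shipping 231, fixed 179 → total 410.
  Any other capacity-feasible assignment to {Site 2, Site 3, Site 4} ships for at least 231.
Compare {Site 1, Site 3, Site 4}: its best feasible assignment gives total 431.
Compare {Site 1, Site 2, Site 3}: its best feasible assignment gives total 464.
Every other set of open sites that can feasibly serve all demand totals ≥ 431 even under its best assignment. Minimum: 410.

410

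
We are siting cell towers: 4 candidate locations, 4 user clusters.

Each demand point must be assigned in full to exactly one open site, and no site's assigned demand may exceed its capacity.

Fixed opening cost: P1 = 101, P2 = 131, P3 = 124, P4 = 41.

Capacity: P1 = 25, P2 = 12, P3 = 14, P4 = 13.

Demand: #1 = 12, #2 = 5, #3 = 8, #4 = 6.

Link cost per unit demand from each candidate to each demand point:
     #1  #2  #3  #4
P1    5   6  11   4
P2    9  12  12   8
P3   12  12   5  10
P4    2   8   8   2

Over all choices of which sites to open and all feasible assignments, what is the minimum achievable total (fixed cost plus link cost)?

308

Open {P1, P4}; cheapest assignment that respects the capacities:
  P1 (cap 25, load 19): #2, #3, #4 — cost 5×6 + 8×11 + 6×4 = 142
  P4 (cap 13, load 12): #1 — cost 12×2 = 24
  Shipping 166, fixed 142 → total 308.
  Any other capacity-feasible assignment to {P1, P4} ships for at least 166.
Compare {P1, P3}: its best feasible assignment gives total 379.
Compare {P1, P3, P4}: its best feasible assignment gives total 384.
Every other set of open sites that can feasibly serve all demand totals ≥ 379 even under its best assignment. Minimum: 308.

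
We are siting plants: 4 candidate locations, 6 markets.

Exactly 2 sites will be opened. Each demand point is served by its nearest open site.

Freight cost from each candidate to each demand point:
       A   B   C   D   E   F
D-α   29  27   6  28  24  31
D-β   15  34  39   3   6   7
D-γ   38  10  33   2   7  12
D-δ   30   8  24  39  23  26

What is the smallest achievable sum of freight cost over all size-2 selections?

63

Open {D-β, D-δ}.
  A→D-β 15, B→D-δ 8, C→D-δ 24, D→D-β 3, E→D-β 6, F→D-β 7  ⇒ total 63.
Compare {D-α, D-β}: total 64.
Compare {D-α, D-γ}: total 66.
No size-2 selection does better; minimum is 63.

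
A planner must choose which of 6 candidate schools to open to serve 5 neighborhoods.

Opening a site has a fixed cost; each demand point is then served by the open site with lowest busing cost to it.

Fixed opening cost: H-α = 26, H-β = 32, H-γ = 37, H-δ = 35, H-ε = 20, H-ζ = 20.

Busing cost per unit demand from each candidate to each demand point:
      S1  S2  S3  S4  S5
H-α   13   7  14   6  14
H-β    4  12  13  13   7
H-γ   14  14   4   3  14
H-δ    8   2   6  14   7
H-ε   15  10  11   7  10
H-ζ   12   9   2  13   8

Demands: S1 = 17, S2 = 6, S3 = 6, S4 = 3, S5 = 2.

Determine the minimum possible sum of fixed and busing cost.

231

Open {H-β, H-γ, H-δ}: assign each demand point to its cheapest open site.
  S1→H-β 17×4=68, S2→H-δ 6×2=12, S3→H-γ 6×4=24, S4→H-γ 3×3=9, S5→H-β 2×7=14
  busing cost 127, fixed 104 → total 231.
Compare {H-α, H-β, H-ζ}: busing cost 154 + fixed 78 = 232.
Compare {H-β, H-δ, H-ζ}: busing cost 145 + fixed 87 = 232.
Compare {H-β, H-δ, H-ε, H-ζ}: busing cost 127 + fixed 107 = 234.
All other subsets cost ≥ 232. Minimum total cost: 231.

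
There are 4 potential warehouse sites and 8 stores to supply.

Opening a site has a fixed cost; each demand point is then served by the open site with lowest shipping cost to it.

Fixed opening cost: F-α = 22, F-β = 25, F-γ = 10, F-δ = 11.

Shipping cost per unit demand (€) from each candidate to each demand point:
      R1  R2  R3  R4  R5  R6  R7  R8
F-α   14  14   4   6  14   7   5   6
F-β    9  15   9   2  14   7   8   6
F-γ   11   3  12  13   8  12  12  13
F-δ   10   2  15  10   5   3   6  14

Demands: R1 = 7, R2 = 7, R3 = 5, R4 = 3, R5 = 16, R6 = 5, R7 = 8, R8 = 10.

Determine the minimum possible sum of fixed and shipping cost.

Open {F-α, F-δ}: assign each demand point to its cheapest open site.
  R1→F-δ 7×10=70, R2→F-δ 7×2=14, R3→F-α 5×4=20, R4→F-α 3×6=18, R5→F-δ 16×5=80, R6→F-δ 5×3=15, R7→F-α 8×5=40, R8→F-α 10×6=60
  shipping cost 317, fixed 33 → total 350.
Compare {F-α, F-β, F-δ}: shipping cost 298 + fixed 58 = 356.
Compare {F-α, F-γ, F-δ}: shipping cost 317 + fixed 43 = 360.
Compare {F-α, F-β, F-γ, F-δ}: shipping cost 298 + fixed 68 = 366.
All other subsets cost ≥ 356. Minimum total cost: 350.

350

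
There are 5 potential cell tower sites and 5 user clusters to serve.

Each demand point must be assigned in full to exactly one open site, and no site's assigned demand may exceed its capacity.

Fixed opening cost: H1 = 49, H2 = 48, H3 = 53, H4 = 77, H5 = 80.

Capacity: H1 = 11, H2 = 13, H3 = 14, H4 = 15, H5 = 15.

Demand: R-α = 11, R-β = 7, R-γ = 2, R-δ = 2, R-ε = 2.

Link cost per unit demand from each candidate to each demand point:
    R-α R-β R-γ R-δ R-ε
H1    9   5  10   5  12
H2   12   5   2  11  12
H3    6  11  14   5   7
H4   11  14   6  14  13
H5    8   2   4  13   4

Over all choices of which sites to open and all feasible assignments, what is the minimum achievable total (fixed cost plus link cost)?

239

Open {H3, H5}; cheapest assignment that respects the capacities:
  H3 (cap 14, load 13): R-α, R-δ — cost 11×6 + 2×5 = 76
  H5 (cap 15, load 11): R-β, R-γ, R-ε — cost 7×2 + 2×4 + 2×4 = 30
  Shipping 106, fixed 133 → total 239.
  Any other capacity-feasible assignment to {H3, H5} ships for at least 106.
Compare {H2, H3}: its best feasible assignment gives total 240.
Compare {H1, H3}: its best feasible assignment gives total 247.
Every other set of open sites that can feasibly serve all demand totals ≥ 240 even under its best assignment. Minimum: 239.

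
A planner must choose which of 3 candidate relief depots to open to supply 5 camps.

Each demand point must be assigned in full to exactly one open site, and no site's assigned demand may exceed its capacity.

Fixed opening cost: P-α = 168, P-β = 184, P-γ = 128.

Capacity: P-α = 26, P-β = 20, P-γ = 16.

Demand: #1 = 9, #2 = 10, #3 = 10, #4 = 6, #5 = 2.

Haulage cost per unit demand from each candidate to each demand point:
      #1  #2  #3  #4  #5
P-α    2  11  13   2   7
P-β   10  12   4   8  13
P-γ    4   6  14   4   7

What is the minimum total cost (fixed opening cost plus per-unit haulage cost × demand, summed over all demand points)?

530

Open {P-α, P-γ}; cheapest assignment that respects the capacities:
  P-α (cap 26, load 25): #1, #3, #4 — cost 9×2 + 10×13 + 6×2 = 160
  P-γ (cap 16, load 12): #2, #5 — cost 10×6 + 2×7 = 74
  Shipping 234, fixed 296 → total 530.
  Any other capacity-feasible assignment to {P-α, P-γ} ships for at least 234.
Compare {P-α, P-β}: its best feasible assignment gives total 556.
Compare {P-α, P-β, P-γ}: its best feasible assignment gives total 624.
Every other set of open sites that can feasibly serve all demand totals ≥ 556 even under its best assignment. Minimum: 530.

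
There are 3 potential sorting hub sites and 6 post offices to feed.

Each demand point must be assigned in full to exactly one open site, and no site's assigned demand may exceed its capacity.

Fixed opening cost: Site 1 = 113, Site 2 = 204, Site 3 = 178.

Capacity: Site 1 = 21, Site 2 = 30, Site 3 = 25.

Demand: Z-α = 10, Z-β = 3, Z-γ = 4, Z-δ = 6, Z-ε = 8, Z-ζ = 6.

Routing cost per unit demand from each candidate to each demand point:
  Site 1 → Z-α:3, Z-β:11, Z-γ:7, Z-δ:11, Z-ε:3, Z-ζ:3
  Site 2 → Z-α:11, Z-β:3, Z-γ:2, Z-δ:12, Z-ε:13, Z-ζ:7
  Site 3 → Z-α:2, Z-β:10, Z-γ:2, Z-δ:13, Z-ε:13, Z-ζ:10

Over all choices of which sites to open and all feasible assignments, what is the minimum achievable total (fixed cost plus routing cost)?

457

Open {Site 1, Site 3}; cheapest assignment that respects the capacities:
  Site 1 (cap 21, load 20): Z-δ, Z-ε, Z-ζ — cost 6×11 + 8×3 + 6×3 = 108
  Site 3 (cap 25, load 17): Z-α, Z-β, Z-γ — cost 10×2 + 3×10 + 4×2 = 58
  Shipping 166, fixed 291 → total 457.
  Any other capacity-feasible assignment to {Site 1, Site 3} ships for at least 166.
Compare {Site 1, Site 2}: its best feasible assignment gives total 502.
Compare {Site 2, Site 3}: its best feasible assignment gives total 637.
Every other set of open sites that can feasibly serve all demand totals ≥ 502 even under its best assignment. Minimum: 457.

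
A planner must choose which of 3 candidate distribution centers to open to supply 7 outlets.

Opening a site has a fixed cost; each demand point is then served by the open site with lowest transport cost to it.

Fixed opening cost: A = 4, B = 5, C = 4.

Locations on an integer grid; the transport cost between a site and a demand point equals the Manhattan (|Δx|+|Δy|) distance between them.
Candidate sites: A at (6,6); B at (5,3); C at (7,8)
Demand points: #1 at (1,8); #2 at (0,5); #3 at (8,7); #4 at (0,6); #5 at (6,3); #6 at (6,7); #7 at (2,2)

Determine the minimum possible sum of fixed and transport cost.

Open {A, B}: assign each demand point to its cheapest open site.
  #1→A 7, #2→A 7, #3→A 3, #4→A 6, #5→B 1, #6→A 1, #7→B 4
  transport cost 29, fixed 9 → total 38.
Compare {A}: transport cost 35 + fixed 4 = 39.
Compare {B, C}: transport cost 30 + fixed 9 = 39.
Compare {A, B, C}: transport cost 27 + fixed 13 = 40.
All other subsets cost ≥ 39. Minimum total cost: 38.

38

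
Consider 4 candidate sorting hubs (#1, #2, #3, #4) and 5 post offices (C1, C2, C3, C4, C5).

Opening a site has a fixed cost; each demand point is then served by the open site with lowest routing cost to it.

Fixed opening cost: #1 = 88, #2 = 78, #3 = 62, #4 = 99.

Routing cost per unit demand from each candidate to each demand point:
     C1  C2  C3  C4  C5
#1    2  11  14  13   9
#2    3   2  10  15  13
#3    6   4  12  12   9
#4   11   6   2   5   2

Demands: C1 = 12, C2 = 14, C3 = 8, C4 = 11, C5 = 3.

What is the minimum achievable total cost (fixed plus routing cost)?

318

Open {#2, #4}: assign each demand point to its cheapest open site.
  C1→#2 12×3=36, C2→#2 14×2=28, C3→#4 8×2=16, C4→#4 11×5=55, C5→#4 3×2=6
  routing cost 141, fixed 177 → total 318.
Compare {#3, #4}: routing cost 205 + fixed 161 = 366.
Compare {#1, #4}: routing cost 185 + fixed 187 = 372.
Compare {#2, #3, #4}: routing cost 141 + fixed 239 = 380.
All other subsets cost ≥ 366. Minimum total cost: 318.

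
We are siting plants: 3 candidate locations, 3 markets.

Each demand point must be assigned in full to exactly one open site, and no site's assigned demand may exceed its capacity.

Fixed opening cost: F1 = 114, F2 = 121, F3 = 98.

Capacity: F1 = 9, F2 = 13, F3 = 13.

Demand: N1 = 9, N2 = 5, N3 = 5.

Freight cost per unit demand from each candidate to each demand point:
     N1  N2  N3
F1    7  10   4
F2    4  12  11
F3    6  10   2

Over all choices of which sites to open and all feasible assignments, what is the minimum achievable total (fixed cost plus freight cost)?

Open {F2, F3}; cheapest assignment that respects the capacities:
  F2 (cap 13, load 9): N1 — cost 9×4 = 36
  F3 (cap 13, load 10): N2, N3 — cost 5×10 + 5×2 = 60
  Shipping 96, fixed 219 → total 315.
  Any other capacity-feasible assignment to {F2, F3} ships for at least 96.
Compare {F1, F3}: its best feasible assignment gives total 335.
Compare {F1, F2}: its best feasible assignment gives total 413.
Every other set of open sites that can feasibly serve all demand totals ≥ 335 even under its best assignment. Minimum: 315.

315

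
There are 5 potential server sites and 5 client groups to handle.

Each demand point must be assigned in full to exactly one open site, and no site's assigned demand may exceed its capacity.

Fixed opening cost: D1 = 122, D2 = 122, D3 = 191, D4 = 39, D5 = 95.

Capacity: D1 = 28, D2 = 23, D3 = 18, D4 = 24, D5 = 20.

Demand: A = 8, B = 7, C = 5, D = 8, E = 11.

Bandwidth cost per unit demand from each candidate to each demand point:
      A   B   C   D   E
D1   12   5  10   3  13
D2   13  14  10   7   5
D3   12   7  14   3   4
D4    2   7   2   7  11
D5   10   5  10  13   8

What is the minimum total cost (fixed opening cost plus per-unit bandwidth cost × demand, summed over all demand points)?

Open {D4, D5}; cheapest assignment that respects the capacities:
  D4 (cap 24, load 21): A, C, D — cost 8×2 + 5×2 + 8×7 = 82
  D5 (cap 20, load 18): B, E — cost 7×5 + 11×8 = 123
  Shipping 205, fixed 134 → total 339.
  Any other capacity-feasible assignment to {D4, D5} ships for at least 205.
Compare {D2, D4}: its best feasible assignment gives total 347.
Compare {D1, D4}: its best feasible assignment gives total 367.
Every other set of open sites that can feasibly serve all demand totals ≥ 347 even under its best assignment. Minimum: 339.

339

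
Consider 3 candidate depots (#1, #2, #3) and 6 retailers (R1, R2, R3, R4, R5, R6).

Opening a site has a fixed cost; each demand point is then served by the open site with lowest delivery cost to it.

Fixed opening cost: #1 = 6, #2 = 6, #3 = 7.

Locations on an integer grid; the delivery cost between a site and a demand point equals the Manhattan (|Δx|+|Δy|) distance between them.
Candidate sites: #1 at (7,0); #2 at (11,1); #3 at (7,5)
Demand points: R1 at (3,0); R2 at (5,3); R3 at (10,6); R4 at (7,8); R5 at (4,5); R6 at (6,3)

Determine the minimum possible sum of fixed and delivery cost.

33

Open {#3}: assign each demand point to its cheapest open site.
  R1→#3 9, R2→#3 4, R3→#3 4, R4→#3 3, R5→#3 3, R6→#3 3
  delivery cost 26, fixed 7 → total 33.
Compare {#1, #3}: delivery cost 21 + fixed 13 = 34.
Compare {#2, #3}: delivery cost 26 + fixed 13 = 39.
Compare {#1, #2, #3}: delivery cost 21 + fixed 19 = 40.
All other subsets cost ≥ 34. Minimum total cost: 33.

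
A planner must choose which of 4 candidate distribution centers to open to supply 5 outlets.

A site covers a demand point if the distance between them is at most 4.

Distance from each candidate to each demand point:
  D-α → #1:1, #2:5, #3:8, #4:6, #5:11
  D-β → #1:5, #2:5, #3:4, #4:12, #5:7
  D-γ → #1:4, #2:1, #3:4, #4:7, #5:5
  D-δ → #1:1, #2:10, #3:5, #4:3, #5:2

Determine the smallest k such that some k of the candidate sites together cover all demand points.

Coverage sets (demand points within 4 of each site):
  D-α: {#1}
  D-β: {#3}
  D-γ: {#1, #2, #3}
  D-δ: {#1, #4, #5}
No single site covers all 5 demand points.
But {D-γ, D-δ} covers everything, so the minimum is 2.

2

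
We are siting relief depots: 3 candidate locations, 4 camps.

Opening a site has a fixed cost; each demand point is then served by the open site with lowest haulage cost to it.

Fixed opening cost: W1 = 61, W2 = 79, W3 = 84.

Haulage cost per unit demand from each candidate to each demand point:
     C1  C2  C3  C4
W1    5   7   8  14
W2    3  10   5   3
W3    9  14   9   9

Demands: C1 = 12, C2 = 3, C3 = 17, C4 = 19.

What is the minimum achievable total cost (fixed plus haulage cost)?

Open {W2}: assign each demand point to its cheapest open site.
  C1→W2 12×3=36, C2→W2 3×10=30, C3→W2 17×5=85, C4→W2 19×3=57
  haulage cost 208, fixed 79 → total 287.
Compare {W1, W2}: haulage cost 199 + fixed 140 = 339.
Compare {W2, W3}: haulage cost 208 + fixed 163 = 371.
Compare {W1, W2, W3}: haulage cost 199 + fixed 224 = 423.
All other subsets cost ≥ 339. Minimum total cost: 287.

287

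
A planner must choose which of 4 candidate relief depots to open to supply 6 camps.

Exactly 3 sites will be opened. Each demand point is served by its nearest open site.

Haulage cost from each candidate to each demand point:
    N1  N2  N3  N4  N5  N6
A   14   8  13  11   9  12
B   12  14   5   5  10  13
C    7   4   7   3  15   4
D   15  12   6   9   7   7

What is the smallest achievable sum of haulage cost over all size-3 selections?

30

Open {B, C, D}.
  N1→C 7, N2→C 4, N3→B 5, N4→C 3, N5→D 7, N6→C 4  ⇒ total 30.
Compare {A, C, D}: total 31.
Compare {A, B, C}: total 32.
No size-3 selection does better; minimum is 30.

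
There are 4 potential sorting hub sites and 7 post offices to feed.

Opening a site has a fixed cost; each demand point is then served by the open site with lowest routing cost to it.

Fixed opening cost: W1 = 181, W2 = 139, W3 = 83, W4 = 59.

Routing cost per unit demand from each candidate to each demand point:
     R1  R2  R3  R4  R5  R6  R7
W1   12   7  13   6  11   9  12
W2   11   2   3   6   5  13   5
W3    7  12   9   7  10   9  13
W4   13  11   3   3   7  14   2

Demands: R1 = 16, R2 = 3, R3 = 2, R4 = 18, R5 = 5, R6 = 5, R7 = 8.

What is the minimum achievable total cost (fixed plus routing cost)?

443

Open {W3, W4}: assign each demand point to its cheapest open site.
  R1→W3 16×7=112, R2→W4 3×11=33, R3→W4 2×3=6, R4→W4 18×3=54, R5→W4 5×7=35, R6→W3 5×9=45, R7→W4 8×2=16
  routing cost 301, fixed 142 → total 443.
Compare {W4}: routing cost 422 + fixed 59 = 481.
Compare {W2, W3, W4}: routing cost 264 + fixed 281 = 545.
Compare {W2, W4}: routing cost 348 + fixed 198 = 546.
All other subsets cost ≥ 481. Minimum total cost: 443.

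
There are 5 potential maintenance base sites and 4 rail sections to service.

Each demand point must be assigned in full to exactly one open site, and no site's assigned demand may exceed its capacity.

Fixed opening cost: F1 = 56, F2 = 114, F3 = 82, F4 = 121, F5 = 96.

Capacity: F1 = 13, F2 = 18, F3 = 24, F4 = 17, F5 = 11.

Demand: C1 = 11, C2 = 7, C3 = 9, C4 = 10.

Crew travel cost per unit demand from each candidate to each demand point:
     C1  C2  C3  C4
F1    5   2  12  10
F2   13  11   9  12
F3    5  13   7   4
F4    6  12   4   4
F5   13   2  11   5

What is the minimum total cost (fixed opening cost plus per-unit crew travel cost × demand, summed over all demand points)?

404

Open {F1, F3, F4}; cheapest assignment that respects the capacities:
  F1 (cap 13, load 7): C2 — cost 7×2 = 14
  F3 (cap 24, load 21): C1, C4 — cost 11×5 + 10×4 = 95
  F4 (cap 17, load 9): C3 — cost 9×4 = 36
  Shipping 145, fixed 259 → total 404.
  Any other capacity-feasible assignment to {F1, F3, F4} ships for at least 145.
Compare {F1, F3, F5}: its best feasible assignment gives total 406.
Compare {F3, F4}: its best feasible assignment gives total 418.
Every other set of open sites that can feasibly serve all demand totals ≥ 406 even under its best assignment. Minimum: 404.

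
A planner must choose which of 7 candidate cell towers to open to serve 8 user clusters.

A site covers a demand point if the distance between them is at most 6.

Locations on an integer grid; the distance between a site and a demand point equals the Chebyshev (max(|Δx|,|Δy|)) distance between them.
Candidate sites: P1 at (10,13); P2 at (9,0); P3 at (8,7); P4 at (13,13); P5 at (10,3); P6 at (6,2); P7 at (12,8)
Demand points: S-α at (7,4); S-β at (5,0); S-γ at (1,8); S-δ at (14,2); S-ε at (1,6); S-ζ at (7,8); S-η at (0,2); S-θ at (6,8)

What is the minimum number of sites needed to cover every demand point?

Coverage sets (demand points within 6 of each site):
  P1: {S-ζ, S-θ}
  P2: {S-α, S-β, S-δ}
  P3: {S-α, S-δ, S-ζ, S-θ}
  P4: {S-ζ}
  P5: {S-α, S-β, S-δ, S-ζ, S-θ}
  P6: {S-α, S-β, S-γ, S-ε, S-ζ, S-η, S-θ}
  P7: {S-α, S-δ, S-ζ, S-θ}
No single site covers all 8 demand points.
But {P2, P6} covers everything, so the minimum is 2.

2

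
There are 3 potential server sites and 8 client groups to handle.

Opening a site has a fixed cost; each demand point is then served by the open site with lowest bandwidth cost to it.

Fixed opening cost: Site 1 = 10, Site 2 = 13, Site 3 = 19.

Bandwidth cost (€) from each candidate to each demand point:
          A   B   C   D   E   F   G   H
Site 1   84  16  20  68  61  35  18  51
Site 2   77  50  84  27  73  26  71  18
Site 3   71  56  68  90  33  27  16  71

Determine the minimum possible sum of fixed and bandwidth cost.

269

Open {Site 1, Site 2, Site 3}: assign each demand point to its cheapest open site.
  A→Site 3 71, B→Site 1 16, C→Site 1 20, D→Site 2 27, E→Site 3 33, F→Site 2 26, G→Site 3 16, H→Site 2 18
  bandwidth cost 227, fixed 42 → total 269.
Compare {Site 1, Site 2}: bandwidth cost 263 + fixed 23 = 286.
Compare {Site 1, Site 3}: bandwidth cost 302 + fixed 29 = 331.
Compare {Site 2, Site 3}: bandwidth cost 309 + fixed 32 = 341.
All other subsets cost ≥ 286. Minimum total cost: 269.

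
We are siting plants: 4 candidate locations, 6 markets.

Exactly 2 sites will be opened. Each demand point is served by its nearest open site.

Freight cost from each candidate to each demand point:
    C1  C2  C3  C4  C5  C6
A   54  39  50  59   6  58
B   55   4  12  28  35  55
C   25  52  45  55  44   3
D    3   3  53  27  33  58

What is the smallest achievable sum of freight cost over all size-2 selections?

Open {B, C}.
  C1→C 25, C2→B 4, C3→B 12, C4→B 28, C5→B 35, C6→C 3  ⇒ total 107.
Compare {C, D}: total 114.
Compare {B, D}: total 133.
No size-2 selection does better; minimum is 107.

107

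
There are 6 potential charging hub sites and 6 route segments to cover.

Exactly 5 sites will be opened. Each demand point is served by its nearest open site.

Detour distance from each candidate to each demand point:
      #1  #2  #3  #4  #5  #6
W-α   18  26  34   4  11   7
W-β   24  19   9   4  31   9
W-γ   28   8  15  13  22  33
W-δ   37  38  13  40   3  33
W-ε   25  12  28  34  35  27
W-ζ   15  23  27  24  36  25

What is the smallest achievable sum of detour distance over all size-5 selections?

46

Open {W-α, W-β, W-γ, W-δ, W-ζ}.
  #1→W-ζ 15, #2→W-γ 8, #3→W-β 9, #4→W-α 4, #5→W-δ 3, #6→W-α 7  ⇒ total 46.
Compare {W-β, W-γ, W-δ, W-ε, W-ζ}: total 48.
Compare {W-α, W-β, W-γ, W-δ, W-ε}: total 49.
No size-5 selection does better; minimum is 46.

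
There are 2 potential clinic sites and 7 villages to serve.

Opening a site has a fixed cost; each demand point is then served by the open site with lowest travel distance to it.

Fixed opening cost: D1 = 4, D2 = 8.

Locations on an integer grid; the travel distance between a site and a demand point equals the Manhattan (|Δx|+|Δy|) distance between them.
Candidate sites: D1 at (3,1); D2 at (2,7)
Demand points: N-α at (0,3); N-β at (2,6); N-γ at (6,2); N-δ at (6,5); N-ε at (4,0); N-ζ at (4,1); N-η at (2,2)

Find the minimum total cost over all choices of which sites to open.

Open {D1}: assign each demand point to its cheapest open site.
  N-α→D1 5, N-β→D1 6, N-γ→D1 4, N-δ→D1 7, N-ε→D1 2, N-ζ→D1 1, N-η→D1 2
  travel distance 27, fixed 4 → total 31.
Compare {D1, D2}: travel distance 21 + fixed 12 = 33.
Compare {D2}: travel distance 44 + fixed 8 = 52.

31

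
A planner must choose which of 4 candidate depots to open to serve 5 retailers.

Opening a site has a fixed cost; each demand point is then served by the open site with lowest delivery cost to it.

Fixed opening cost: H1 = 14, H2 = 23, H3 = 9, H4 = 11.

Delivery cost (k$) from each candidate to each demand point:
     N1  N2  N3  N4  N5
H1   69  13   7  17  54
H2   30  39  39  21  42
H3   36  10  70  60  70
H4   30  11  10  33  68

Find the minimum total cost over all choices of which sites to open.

Open {H1, H4}: assign each demand point to its cheapest open site.
  N1→H4 30, N2→H4 11, N3→H1 7, N4→H1 17, N5→H1 54
  delivery cost 119, fixed 25 → total 144.
Compare {H1, H2}: delivery cost 109 + fixed 37 = 146.
Compare {H1, H3}: delivery cost 124 + fixed 23 = 147.
Compare {H2, H4}: delivery cost 114 + fixed 34 = 148.
All other subsets cost ≥ 146. Minimum total cost: 144.

144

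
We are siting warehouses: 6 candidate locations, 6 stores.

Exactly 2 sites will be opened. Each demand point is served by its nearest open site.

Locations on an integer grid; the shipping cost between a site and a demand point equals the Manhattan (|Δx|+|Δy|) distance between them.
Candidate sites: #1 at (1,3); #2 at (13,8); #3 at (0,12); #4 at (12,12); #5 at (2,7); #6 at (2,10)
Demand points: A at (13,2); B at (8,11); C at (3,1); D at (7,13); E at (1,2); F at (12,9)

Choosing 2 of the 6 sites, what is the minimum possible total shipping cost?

Open {#1, #4}.
  A→#4 11, B→#4 5, C→#1 4, D→#4 6, E→#1 1, F→#4 3  ⇒ total 30.
Compare {#1, #2}: total 32.
Compare {#4, #5}: total 38.
No size-2 selection does better; minimum is 30.

30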